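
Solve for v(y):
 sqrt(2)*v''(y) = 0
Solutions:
 v(y) = C1 + C2*y


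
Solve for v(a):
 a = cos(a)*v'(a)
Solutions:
 v(a) = C1 + Integral(a/cos(a), a)


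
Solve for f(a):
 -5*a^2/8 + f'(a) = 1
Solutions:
 f(a) = C1 + 5*a^3/24 + a


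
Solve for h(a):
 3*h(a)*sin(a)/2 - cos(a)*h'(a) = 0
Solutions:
 h(a) = C1/cos(a)^(3/2)


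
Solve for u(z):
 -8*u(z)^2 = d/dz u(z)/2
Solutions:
 u(z) = 1/(C1 + 16*z)


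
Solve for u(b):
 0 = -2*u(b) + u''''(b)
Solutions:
 u(b) = C1*exp(-2^(1/4)*b) + C2*exp(2^(1/4)*b) + C3*sin(2^(1/4)*b) + C4*cos(2^(1/4)*b)


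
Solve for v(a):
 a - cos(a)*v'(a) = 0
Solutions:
 v(a) = C1 + Integral(a/cos(a), a)


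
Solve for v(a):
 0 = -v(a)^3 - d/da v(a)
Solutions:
 v(a) = -sqrt(2)*sqrt(-1/(C1 - a))/2
 v(a) = sqrt(2)*sqrt(-1/(C1 - a))/2


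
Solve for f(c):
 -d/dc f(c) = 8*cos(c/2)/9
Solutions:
 f(c) = C1 - 16*sin(c/2)/9


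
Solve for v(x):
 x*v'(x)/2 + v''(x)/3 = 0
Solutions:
 v(x) = C1 + C2*erf(sqrt(3)*x/2)


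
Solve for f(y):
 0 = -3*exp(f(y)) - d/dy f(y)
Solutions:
 f(y) = log(1/(C1 + 3*y))


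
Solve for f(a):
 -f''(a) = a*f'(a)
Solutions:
 f(a) = C1 + C2*erf(sqrt(2)*a/2)


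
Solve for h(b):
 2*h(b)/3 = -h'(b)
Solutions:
 h(b) = C1*exp(-2*b/3)


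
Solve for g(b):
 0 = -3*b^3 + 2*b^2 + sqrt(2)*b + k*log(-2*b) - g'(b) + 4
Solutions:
 g(b) = C1 - 3*b^4/4 + 2*b^3/3 + sqrt(2)*b^2/2 + b*k*log(-b) + b*(-k + k*log(2) + 4)


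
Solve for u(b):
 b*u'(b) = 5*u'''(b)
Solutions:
 u(b) = C1 + Integral(C2*airyai(5^(2/3)*b/5) + C3*airybi(5^(2/3)*b/5), b)


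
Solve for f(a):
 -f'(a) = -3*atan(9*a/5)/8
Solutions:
 f(a) = C1 + 3*a*atan(9*a/5)/8 - 5*log(81*a^2 + 25)/48


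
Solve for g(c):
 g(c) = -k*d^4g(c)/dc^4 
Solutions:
 g(c) = C1*exp(-c*(-1/k)^(1/4)) + C2*exp(c*(-1/k)^(1/4)) + C3*exp(-I*c*(-1/k)^(1/4)) + C4*exp(I*c*(-1/k)^(1/4))


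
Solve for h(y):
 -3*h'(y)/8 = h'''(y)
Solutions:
 h(y) = C1 + C2*sin(sqrt(6)*y/4) + C3*cos(sqrt(6)*y/4)


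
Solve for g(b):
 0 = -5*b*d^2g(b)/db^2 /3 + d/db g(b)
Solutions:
 g(b) = C1 + C2*b^(8/5)


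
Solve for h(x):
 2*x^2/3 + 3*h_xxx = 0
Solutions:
 h(x) = C1 + C2*x + C3*x^2 - x^5/270


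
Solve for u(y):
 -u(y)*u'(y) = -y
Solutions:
 u(y) = -sqrt(C1 + y^2)
 u(y) = sqrt(C1 + y^2)


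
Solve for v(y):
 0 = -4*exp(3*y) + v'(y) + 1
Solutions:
 v(y) = C1 - y + 4*exp(3*y)/3


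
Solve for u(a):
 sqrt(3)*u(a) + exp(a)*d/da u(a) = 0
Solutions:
 u(a) = C1*exp(sqrt(3)*exp(-a))


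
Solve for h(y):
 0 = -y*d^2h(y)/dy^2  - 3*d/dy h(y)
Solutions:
 h(y) = C1 + C2/y^2


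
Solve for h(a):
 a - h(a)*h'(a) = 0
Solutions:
 h(a) = -sqrt(C1 + a^2)
 h(a) = sqrt(C1 + a^2)


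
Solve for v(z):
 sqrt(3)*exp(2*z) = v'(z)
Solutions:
 v(z) = C1 + sqrt(3)*exp(2*z)/2


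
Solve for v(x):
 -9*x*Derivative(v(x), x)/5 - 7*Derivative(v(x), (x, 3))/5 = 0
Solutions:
 v(x) = C1 + Integral(C2*airyai(-21^(2/3)*x/7) + C3*airybi(-21^(2/3)*x/7), x)


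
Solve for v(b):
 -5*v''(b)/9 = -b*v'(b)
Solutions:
 v(b) = C1 + C2*erfi(3*sqrt(10)*b/10)


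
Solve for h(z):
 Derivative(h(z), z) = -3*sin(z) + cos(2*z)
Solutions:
 h(z) = C1 + sin(2*z)/2 + 3*cos(z)


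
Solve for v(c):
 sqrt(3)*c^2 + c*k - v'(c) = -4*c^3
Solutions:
 v(c) = C1 + c^4 + sqrt(3)*c^3/3 + c^2*k/2


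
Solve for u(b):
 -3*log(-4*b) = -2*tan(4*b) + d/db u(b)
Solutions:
 u(b) = C1 - 3*b*log(-b) - 6*b*log(2) + 3*b - log(cos(4*b))/2


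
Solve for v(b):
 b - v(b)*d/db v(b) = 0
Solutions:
 v(b) = -sqrt(C1 + b^2)
 v(b) = sqrt(C1 + b^2)


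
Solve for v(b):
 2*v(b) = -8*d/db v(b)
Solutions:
 v(b) = C1*exp(-b/4)


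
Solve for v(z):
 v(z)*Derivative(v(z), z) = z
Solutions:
 v(z) = -sqrt(C1 + z^2)
 v(z) = sqrt(C1 + z^2)


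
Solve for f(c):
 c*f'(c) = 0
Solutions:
 f(c) = C1


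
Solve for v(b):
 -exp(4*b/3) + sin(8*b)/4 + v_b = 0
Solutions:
 v(b) = C1 + 3*exp(4*b/3)/4 + cos(8*b)/32


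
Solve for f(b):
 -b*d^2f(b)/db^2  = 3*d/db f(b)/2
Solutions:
 f(b) = C1 + C2/sqrt(b)


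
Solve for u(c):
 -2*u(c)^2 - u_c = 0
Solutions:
 u(c) = 1/(C1 + 2*c)


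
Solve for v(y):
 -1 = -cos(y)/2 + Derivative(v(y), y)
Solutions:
 v(y) = C1 - y + sin(y)/2


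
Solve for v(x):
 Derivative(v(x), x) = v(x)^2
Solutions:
 v(x) = -1/(C1 + x)


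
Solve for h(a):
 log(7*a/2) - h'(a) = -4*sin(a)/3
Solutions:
 h(a) = C1 + a*log(a) - a - a*log(2) + a*log(7) - 4*cos(a)/3


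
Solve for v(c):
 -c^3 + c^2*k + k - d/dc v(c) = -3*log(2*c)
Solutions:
 v(c) = C1 - c^4/4 + c^3*k/3 + c*k + 3*c*log(c) - 3*c + c*log(8)


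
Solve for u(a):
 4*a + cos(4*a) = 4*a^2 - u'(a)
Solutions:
 u(a) = C1 + 4*a^3/3 - 2*a^2 - sin(4*a)/4


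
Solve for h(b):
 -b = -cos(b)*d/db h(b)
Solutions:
 h(b) = C1 + Integral(b/cos(b), b)


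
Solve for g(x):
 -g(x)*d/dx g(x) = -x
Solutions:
 g(x) = -sqrt(C1 + x^2)
 g(x) = sqrt(C1 + x^2)


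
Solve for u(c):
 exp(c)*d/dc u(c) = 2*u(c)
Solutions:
 u(c) = C1*exp(-2*exp(-c))


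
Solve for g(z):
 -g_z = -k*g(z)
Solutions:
 g(z) = C1*exp(k*z)


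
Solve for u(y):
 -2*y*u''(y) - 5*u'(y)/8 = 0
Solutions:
 u(y) = C1 + C2*y^(11/16)


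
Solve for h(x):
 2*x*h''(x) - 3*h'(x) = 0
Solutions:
 h(x) = C1 + C2*x^(5/2)


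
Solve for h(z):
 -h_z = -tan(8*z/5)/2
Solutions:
 h(z) = C1 - 5*log(cos(8*z/5))/16


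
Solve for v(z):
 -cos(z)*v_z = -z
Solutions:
 v(z) = C1 + Integral(z/cos(z), z)


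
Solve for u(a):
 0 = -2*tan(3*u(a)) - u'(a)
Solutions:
 u(a) = -asin(C1*exp(-6*a))/3 + pi/3
 u(a) = asin(C1*exp(-6*a))/3


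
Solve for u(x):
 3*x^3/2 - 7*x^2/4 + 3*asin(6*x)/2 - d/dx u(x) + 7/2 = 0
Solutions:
 u(x) = C1 + 3*x^4/8 - 7*x^3/12 + 3*x*asin(6*x)/2 + 7*x/2 + sqrt(1 - 36*x^2)/4


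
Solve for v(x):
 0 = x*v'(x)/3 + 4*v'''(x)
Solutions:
 v(x) = C1 + Integral(C2*airyai(-18^(1/3)*x/6) + C3*airybi(-18^(1/3)*x/6), x)


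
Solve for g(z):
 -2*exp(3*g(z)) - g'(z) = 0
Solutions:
 g(z) = log((-3^(2/3) - 3*3^(1/6)*I)*(1/(C1 + 2*z))^(1/3)/6)
 g(z) = log((-3^(2/3) + 3*3^(1/6)*I)*(1/(C1 + 2*z))^(1/3)/6)
 g(z) = log(1/(C1 + 6*z))/3


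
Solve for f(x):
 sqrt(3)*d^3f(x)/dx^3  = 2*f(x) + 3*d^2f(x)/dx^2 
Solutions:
 f(x) = C1*exp(x*(-3^(1/3)*(3*sqrt(5) + 4*sqrt(3))^(1/3) - 3^(2/3)/(3*sqrt(5) + 4*sqrt(3))^(1/3) + 2*sqrt(3))/6)*sin(3^(1/6)*x*(-3^(2/3)*(3*sqrt(5) + 4*sqrt(3))^(1/3) + 3/(3*sqrt(5) + 4*sqrt(3))^(1/3))/6) + C2*exp(x*(-3^(1/3)*(3*sqrt(5) + 4*sqrt(3))^(1/3) - 3^(2/3)/(3*sqrt(5) + 4*sqrt(3))^(1/3) + 2*sqrt(3))/6)*cos(3^(1/6)*x*(-3^(2/3)*(3*sqrt(5) + 4*sqrt(3))^(1/3) + 3/(3*sqrt(5) + 4*sqrt(3))^(1/3))/6) + C3*exp(x*(3^(2/3)/(3*sqrt(5) + 4*sqrt(3))^(1/3) + sqrt(3) + 3^(1/3)*(3*sqrt(5) + 4*sqrt(3))^(1/3))/3)


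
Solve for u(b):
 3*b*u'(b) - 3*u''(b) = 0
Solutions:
 u(b) = C1 + C2*erfi(sqrt(2)*b/2)


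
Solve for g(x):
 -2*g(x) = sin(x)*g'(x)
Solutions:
 g(x) = C1*(cos(x) + 1)/(cos(x) - 1)


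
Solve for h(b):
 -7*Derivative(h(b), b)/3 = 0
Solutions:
 h(b) = C1


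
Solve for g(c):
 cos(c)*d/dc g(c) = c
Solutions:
 g(c) = C1 + Integral(c/cos(c), c)


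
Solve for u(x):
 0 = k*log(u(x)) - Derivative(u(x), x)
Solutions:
 li(u(x)) = C1 + k*x


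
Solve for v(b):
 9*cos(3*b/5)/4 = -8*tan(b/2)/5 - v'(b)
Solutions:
 v(b) = C1 + 16*log(cos(b/2))/5 - 15*sin(3*b/5)/4


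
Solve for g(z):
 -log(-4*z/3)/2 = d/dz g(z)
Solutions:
 g(z) = C1 - z*log(-z)/2 + z*(-log(2) + 1/2 + log(3)/2)


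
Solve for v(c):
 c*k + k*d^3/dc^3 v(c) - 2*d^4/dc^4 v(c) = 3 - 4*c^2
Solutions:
 v(c) = C1 + C2*c + C3*c^2 + C4*exp(c*k/2) - c^5/(15*k) + c^4*(-1 - 16/k^2)/24 + c^3*(1 - 32/k^2)/(6*k)


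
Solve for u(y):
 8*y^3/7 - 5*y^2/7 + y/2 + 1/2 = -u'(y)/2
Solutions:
 u(y) = C1 - 4*y^4/7 + 10*y^3/21 - y^2/2 - y


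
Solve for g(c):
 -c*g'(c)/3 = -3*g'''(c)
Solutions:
 g(c) = C1 + Integral(C2*airyai(3^(1/3)*c/3) + C3*airybi(3^(1/3)*c/3), c)


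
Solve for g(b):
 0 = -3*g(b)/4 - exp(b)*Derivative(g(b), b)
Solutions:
 g(b) = C1*exp(3*exp(-b)/4)


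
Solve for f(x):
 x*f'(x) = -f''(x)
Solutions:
 f(x) = C1 + C2*erf(sqrt(2)*x/2)


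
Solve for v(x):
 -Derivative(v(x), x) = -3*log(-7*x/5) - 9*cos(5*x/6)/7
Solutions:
 v(x) = C1 + 3*x*log(-x) - 3*x*log(5) - 3*x + 3*x*log(7) + 54*sin(5*x/6)/35


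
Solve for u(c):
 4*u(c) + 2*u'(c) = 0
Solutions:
 u(c) = C1*exp(-2*c)


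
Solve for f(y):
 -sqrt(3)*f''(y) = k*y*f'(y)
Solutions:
 f(y) = Piecewise((-sqrt(2)*3^(1/4)*sqrt(pi)*C1*erf(sqrt(2)*3^(3/4)*sqrt(k)*y/6)/(2*sqrt(k)) - C2, (k > 0) | (k < 0)), (-C1*y - C2, True))


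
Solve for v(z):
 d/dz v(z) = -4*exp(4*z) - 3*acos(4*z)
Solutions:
 v(z) = C1 - 3*z*acos(4*z) + 3*sqrt(1 - 16*z^2)/4 - exp(4*z)


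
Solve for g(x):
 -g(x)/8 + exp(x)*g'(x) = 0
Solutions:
 g(x) = C1*exp(-exp(-x)/8)


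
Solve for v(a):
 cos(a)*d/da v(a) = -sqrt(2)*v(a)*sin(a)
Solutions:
 v(a) = C1*cos(a)^(sqrt(2))


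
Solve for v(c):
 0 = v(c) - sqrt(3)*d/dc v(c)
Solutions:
 v(c) = C1*exp(sqrt(3)*c/3)


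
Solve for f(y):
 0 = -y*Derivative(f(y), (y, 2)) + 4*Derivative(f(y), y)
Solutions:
 f(y) = C1 + C2*y^5


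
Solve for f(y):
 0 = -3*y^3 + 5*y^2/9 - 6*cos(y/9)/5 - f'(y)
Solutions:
 f(y) = C1 - 3*y^4/4 + 5*y^3/27 - 54*sin(y/9)/5


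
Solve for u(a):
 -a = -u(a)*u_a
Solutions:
 u(a) = -sqrt(C1 + a^2)
 u(a) = sqrt(C1 + a^2)


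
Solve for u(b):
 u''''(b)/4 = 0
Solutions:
 u(b) = C1 + C2*b + C3*b^2 + C4*b^3


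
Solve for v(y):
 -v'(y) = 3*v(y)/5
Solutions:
 v(y) = C1*exp(-3*y/5)


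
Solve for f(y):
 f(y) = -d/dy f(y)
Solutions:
 f(y) = C1*exp(-y)


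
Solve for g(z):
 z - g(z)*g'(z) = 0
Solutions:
 g(z) = -sqrt(C1 + z^2)
 g(z) = sqrt(C1 + z^2)


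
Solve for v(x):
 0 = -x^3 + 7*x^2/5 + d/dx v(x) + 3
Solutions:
 v(x) = C1 + x^4/4 - 7*x^3/15 - 3*x


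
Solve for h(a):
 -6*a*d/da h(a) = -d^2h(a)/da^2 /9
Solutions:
 h(a) = C1 + C2*erfi(3*sqrt(3)*a)


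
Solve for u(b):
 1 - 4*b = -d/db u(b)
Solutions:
 u(b) = C1 + 2*b^2 - b


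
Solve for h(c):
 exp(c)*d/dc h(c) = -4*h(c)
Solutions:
 h(c) = C1*exp(4*exp(-c))


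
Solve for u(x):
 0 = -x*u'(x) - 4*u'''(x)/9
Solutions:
 u(x) = C1 + Integral(C2*airyai(-2^(1/3)*3^(2/3)*x/2) + C3*airybi(-2^(1/3)*3^(2/3)*x/2), x)


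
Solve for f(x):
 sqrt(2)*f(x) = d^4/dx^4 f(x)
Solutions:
 f(x) = C1*exp(-2^(1/8)*x) + C2*exp(2^(1/8)*x) + C3*sin(2^(1/8)*x) + C4*cos(2^(1/8)*x)


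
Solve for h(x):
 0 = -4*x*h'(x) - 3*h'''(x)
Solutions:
 h(x) = C1 + Integral(C2*airyai(-6^(2/3)*x/3) + C3*airybi(-6^(2/3)*x/3), x)


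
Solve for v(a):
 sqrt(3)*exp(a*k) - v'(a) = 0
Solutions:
 v(a) = C1 + sqrt(3)*exp(a*k)/k


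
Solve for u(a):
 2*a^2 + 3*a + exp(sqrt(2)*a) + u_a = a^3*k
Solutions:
 u(a) = C1 + a^4*k/4 - 2*a^3/3 - 3*a^2/2 - sqrt(2)*exp(sqrt(2)*a)/2


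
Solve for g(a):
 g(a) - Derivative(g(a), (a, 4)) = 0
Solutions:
 g(a) = C1*exp(-a) + C2*exp(a) + C3*sin(a) + C4*cos(a)


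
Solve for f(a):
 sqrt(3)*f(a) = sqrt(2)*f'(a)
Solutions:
 f(a) = C1*exp(sqrt(6)*a/2)


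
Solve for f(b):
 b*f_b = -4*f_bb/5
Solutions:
 f(b) = C1 + C2*erf(sqrt(10)*b/4)


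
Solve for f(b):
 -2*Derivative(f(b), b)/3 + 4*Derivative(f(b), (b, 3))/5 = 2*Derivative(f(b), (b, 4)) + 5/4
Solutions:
 f(b) = C1 + C2*exp(b*(8*2^(1/3)/(15*sqrt(5465) + 1109)^(1/3) + 8 + 2^(2/3)*(15*sqrt(5465) + 1109)^(1/3))/60)*sin(2^(1/3)*sqrt(3)*b*(-2^(1/3)*(15*sqrt(5465) + 1109)^(1/3) + 8/(15*sqrt(5465) + 1109)^(1/3))/60) + C3*exp(b*(8*2^(1/3)/(15*sqrt(5465) + 1109)^(1/3) + 8 + 2^(2/3)*(15*sqrt(5465) + 1109)^(1/3))/60)*cos(2^(1/3)*sqrt(3)*b*(-2^(1/3)*(15*sqrt(5465) + 1109)^(1/3) + 8/(15*sqrt(5465) + 1109)^(1/3))/60) + C4*exp(b*(-2^(2/3)*(15*sqrt(5465) + 1109)^(1/3) - 8*2^(1/3)/(15*sqrt(5465) + 1109)^(1/3) + 4)/30) - 15*b/8


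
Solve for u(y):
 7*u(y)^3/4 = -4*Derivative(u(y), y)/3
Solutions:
 u(y) = -2*sqrt(2)*sqrt(-1/(C1 - 21*y))
 u(y) = 2*sqrt(2)*sqrt(-1/(C1 - 21*y))


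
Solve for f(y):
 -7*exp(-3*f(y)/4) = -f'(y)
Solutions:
 f(y) = 4*log(C1 + 21*y/4)/3
 f(y) = 4*log((-6^(1/3) - 2^(1/3)*3^(5/6)*I)*(C1 + 7*y)^(1/3)/4)
 f(y) = 4*log((-6^(1/3) + 2^(1/3)*3^(5/6)*I)*(C1 + 7*y)^(1/3)/4)


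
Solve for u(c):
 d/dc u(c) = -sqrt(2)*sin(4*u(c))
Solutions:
 u(c) = -acos((-C1 - exp(8*sqrt(2)*c))/(C1 - exp(8*sqrt(2)*c)))/4 + pi/2
 u(c) = acos((-C1 - exp(8*sqrt(2)*c))/(C1 - exp(8*sqrt(2)*c)))/4


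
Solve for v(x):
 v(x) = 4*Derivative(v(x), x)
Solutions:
 v(x) = C1*exp(x/4)


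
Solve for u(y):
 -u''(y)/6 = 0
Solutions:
 u(y) = C1 + C2*y


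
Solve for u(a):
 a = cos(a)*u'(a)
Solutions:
 u(a) = C1 + Integral(a/cos(a), a)


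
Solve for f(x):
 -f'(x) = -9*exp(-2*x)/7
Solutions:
 f(x) = C1 - 9*exp(-2*x)/14


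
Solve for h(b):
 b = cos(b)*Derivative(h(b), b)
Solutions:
 h(b) = C1 + Integral(b/cos(b), b)


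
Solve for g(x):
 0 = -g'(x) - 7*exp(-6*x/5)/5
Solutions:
 g(x) = C1 + 7*exp(-6*x/5)/6


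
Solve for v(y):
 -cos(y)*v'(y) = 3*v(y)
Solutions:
 v(y) = C1*(sin(y) - 1)^(3/2)/(sin(y) + 1)^(3/2)


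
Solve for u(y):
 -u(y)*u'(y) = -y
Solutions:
 u(y) = -sqrt(C1 + y^2)
 u(y) = sqrt(C1 + y^2)


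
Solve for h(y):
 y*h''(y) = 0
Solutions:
 h(y) = C1 + C2*y


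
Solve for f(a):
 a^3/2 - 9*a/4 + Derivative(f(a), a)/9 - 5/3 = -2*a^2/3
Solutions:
 f(a) = C1 - 9*a^4/8 - 2*a^3 + 81*a^2/8 + 15*a


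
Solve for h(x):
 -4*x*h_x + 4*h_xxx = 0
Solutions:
 h(x) = C1 + Integral(C2*airyai(x) + C3*airybi(x), x)


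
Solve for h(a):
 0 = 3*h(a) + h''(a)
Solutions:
 h(a) = C1*sin(sqrt(3)*a) + C2*cos(sqrt(3)*a)


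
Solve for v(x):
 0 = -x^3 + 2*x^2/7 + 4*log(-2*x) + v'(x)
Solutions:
 v(x) = C1 + x^4/4 - 2*x^3/21 - 4*x*log(-x) + 4*x*(1 - log(2))


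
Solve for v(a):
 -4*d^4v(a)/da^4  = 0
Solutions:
 v(a) = C1 + C2*a + C3*a^2 + C4*a^3


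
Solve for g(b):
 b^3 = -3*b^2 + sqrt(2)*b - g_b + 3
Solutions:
 g(b) = C1 - b^4/4 - b^3 + sqrt(2)*b^2/2 + 3*b


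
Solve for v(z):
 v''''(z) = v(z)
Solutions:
 v(z) = C1*exp(-z) + C2*exp(z) + C3*sin(z) + C4*cos(z)


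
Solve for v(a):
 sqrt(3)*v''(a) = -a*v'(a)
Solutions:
 v(a) = C1 + C2*erf(sqrt(2)*3^(3/4)*a/6)


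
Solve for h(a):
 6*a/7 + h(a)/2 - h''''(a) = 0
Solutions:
 h(a) = C1*exp(-2^(3/4)*a/2) + C2*exp(2^(3/4)*a/2) + C3*sin(2^(3/4)*a/2) + C4*cos(2^(3/4)*a/2) - 12*a/7


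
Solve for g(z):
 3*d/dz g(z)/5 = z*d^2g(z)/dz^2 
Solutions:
 g(z) = C1 + C2*z^(8/5)


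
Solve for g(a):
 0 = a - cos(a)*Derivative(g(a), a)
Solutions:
 g(a) = C1 + Integral(a/cos(a), a)


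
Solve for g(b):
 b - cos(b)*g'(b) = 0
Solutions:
 g(b) = C1 + Integral(b/cos(b), b)


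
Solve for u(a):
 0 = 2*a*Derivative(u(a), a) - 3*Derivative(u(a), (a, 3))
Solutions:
 u(a) = C1 + Integral(C2*airyai(2^(1/3)*3^(2/3)*a/3) + C3*airybi(2^(1/3)*3^(2/3)*a/3), a)


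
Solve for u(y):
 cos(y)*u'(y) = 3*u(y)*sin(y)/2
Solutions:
 u(y) = C1/cos(y)^(3/2)


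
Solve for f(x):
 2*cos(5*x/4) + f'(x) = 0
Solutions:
 f(x) = C1 - 8*sin(5*x/4)/5


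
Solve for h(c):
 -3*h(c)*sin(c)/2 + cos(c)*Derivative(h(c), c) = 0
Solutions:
 h(c) = C1/cos(c)^(3/2)


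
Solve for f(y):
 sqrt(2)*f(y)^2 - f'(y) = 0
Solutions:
 f(y) = -1/(C1 + sqrt(2)*y)


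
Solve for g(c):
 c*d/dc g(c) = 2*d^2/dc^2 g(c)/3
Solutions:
 g(c) = C1 + C2*erfi(sqrt(3)*c/2)


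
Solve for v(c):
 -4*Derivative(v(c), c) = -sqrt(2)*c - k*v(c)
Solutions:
 v(c) = C1*exp(c*k/4) - sqrt(2)*c/k - 4*sqrt(2)/k^2


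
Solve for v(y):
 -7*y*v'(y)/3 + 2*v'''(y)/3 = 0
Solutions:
 v(y) = C1 + Integral(C2*airyai(2^(2/3)*7^(1/3)*y/2) + C3*airybi(2^(2/3)*7^(1/3)*y/2), y)


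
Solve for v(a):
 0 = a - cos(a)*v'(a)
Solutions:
 v(a) = C1 + Integral(a/cos(a), a)


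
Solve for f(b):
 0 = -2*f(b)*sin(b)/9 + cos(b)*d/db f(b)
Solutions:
 f(b) = C1/cos(b)^(2/9)


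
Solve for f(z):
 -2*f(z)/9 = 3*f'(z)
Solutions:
 f(z) = C1*exp(-2*z/27)


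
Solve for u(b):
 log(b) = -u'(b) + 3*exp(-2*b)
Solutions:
 u(b) = C1 - b*log(b) + b - 3*exp(-2*b)/2


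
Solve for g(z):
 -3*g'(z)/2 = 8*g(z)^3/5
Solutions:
 g(z) = -sqrt(30)*sqrt(-1/(C1 - 16*z))/2
 g(z) = sqrt(30)*sqrt(-1/(C1 - 16*z))/2


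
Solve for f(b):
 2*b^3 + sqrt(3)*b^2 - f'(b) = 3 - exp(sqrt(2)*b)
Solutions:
 f(b) = C1 + b^4/2 + sqrt(3)*b^3/3 - 3*b + sqrt(2)*exp(sqrt(2)*b)/2


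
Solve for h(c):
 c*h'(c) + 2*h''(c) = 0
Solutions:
 h(c) = C1 + C2*erf(c/2)


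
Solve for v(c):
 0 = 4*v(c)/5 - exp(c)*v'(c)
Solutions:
 v(c) = C1*exp(-4*exp(-c)/5)


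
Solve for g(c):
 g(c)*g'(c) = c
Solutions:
 g(c) = -sqrt(C1 + c^2)
 g(c) = sqrt(C1 + c^2)


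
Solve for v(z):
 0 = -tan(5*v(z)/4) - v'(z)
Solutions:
 v(z) = -4*asin(C1*exp(-5*z/4))/5 + 4*pi/5
 v(z) = 4*asin(C1*exp(-5*z/4))/5


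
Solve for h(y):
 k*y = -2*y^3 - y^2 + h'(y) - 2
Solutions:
 h(y) = C1 + k*y^2/2 + y^4/2 + y^3/3 + 2*y


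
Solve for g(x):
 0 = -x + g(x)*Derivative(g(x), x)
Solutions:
 g(x) = -sqrt(C1 + x^2)
 g(x) = sqrt(C1 + x^2)


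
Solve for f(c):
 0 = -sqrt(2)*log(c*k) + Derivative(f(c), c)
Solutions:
 f(c) = C1 + sqrt(2)*c*log(c*k) - sqrt(2)*c


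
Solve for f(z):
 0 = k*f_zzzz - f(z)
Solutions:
 f(z) = C1*exp(-z*(1/k)^(1/4)) + C2*exp(z*(1/k)^(1/4)) + C3*exp(-I*z*(1/k)^(1/4)) + C4*exp(I*z*(1/k)^(1/4))


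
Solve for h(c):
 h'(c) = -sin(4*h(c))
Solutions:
 h(c) = -acos((-C1 - exp(8*c))/(C1 - exp(8*c)))/4 + pi/2
 h(c) = acos((-C1 - exp(8*c))/(C1 - exp(8*c)))/4


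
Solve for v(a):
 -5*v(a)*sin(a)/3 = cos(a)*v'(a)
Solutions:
 v(a) = C1*cos(a)^(5/3)


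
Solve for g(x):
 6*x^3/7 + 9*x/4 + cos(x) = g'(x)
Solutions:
 g(x) = C1 + 3*x^4/14 + 9*x^2/8 + sin(x)


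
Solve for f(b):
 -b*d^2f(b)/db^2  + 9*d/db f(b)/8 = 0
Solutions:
 f(b) = C1 + C2*b^(17/8)


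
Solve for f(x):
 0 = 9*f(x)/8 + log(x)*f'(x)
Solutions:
 f(x) = C1*exp(-9*li(x)/8)


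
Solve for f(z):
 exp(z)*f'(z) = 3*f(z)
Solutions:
 f(z) = C1*exp(-3*exp(-z))


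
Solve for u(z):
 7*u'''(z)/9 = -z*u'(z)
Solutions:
 u(z) = C1 + Integral(C2*airyai(-21^(2/3)*z/7) + C3*airybi(-21^(2/3)*z/7), z)


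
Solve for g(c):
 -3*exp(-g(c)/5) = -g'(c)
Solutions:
 g(c) = 5*log(C1 + 3*c/5)


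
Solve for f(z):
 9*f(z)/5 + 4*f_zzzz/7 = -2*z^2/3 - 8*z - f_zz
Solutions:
 f(z) = -10*z^2/27 - 40*z/9 + (C1*sin(5^(3/4)*sqrt(6)*7^(1/4)*z*cos(atan(sqrt(3815)/35)/2)/10) + C2*cos(5^(3/4)*sqrt(6)*7^(1/4)*z*cos(atan(sqrt(3815)/35)/2)/10))*exp(-5^(3/4)*sqrt(6)*7^(1/4)*z*sin(atan(sqrt(3815)/35)/2)/10) + (C3*sin(5^(3/4)*sqrt(6)*7^(1/4)*z*cos(atan(sqrt(3815)/35)/2)/10) + C4*cos(5^(3/4)*sqrt(6)*7^(1/4)*z*cos(atan(sqrt(3815)/35)/2)/10))*exp(5^(3/4)*sqrt(6)*7^(1/4)*z*sin(atan(sqrt(3815)/35)/2)/10) + 100/243


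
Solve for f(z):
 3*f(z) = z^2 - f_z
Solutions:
 f(z) = C1*exp(-3*z) + z^2/3 - 2*z/9 + 2/27


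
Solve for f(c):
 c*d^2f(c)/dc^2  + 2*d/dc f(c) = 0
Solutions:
 f(c) = C1 + C2/c


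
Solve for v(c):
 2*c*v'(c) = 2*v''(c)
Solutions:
 v(c) = C1 + C2*erfi(sqrt(2)*c/2)


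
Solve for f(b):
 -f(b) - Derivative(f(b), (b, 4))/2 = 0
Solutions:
 f(b) = (C1*sin(2^(3/4)*b/2) + C2*cos(2^(3/4)*b/2))*exp(-2^(3/4)*b/2) + (C3*sin(2^(3/4)*b/2) + C4*cos(2^(3/4)*b/2))*exp(2^(3/4)*b/2)


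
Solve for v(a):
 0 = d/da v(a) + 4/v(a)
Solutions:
 v(a) = -sqrt(C1 - 8*a)
 v(a) = sqrt(C1 - 8*a)


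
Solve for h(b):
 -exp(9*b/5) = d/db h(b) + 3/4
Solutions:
 h(b) = C1 - 3*b/4 - 5*exp(9*b/5)/9


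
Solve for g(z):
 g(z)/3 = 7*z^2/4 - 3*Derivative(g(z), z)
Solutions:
 g(z) = C1*exp(-z/9) + 21*z^2/4 - 189*z/2 + 1701/2


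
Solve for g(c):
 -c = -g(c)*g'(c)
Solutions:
 g(c) = -sqrt(C1 + c^2)
 g(c) = sqrt(C1 + c^2)


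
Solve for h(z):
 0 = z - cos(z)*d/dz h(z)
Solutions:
 h(z) = C1 + Integral(z/cos(z), z)


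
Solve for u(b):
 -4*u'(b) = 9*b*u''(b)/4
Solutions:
 u(b) = C1 + C2/b^(7/9)


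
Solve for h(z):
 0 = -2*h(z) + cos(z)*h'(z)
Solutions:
 h(z) = C1*(sin(z) + 1)/(sin(z) - 1)


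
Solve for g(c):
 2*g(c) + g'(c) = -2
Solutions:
 g(c) = C1*exp(-2*c) - 1


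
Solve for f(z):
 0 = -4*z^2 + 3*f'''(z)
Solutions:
 f(z) = C1 + C2*z + C3*z^2 + z^5/45


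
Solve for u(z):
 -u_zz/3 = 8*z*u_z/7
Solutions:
 u(z) = C1 + C2*erf(2*sqrt(21)*z/7)


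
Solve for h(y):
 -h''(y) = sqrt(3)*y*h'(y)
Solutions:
 h(y) = C1 + C2*erf(sqrt(2)*3^(1/4)*y/2)


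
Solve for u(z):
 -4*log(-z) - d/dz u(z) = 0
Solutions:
 u(z) = C1 - 4*z*log(-z) + 4*z


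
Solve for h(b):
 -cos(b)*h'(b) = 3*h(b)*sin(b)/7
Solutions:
 h(b) = C1*cos(b)^(3/7)


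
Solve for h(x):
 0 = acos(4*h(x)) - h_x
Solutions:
 Integral(1/acos(4*_y), (_y, h(x))) = C1 + x


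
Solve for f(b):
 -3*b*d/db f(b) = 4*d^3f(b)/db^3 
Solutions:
 f(b) = C1 + Integral(C2*airyai(-6^(1/3)*b/2) + C3*airybi(-6^(1/3)*b/2), b)


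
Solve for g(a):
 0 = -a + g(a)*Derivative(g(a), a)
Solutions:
 g(a) = -sqrt(C1 + a^2)
 g(a) = sqrt(C1 + a^2)


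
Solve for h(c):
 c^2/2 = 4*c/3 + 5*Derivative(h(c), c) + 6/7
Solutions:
 h(c) = C1 + c^3/30 - 2*c^2/15 - 6*c/35


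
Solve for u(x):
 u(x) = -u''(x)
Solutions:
 u(x) = C1*sin(x) + C2*cos(x)


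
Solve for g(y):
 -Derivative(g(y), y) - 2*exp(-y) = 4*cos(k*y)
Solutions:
 g(y) = C1 + 2*exp(-y) - 4*sin(k*y)/k


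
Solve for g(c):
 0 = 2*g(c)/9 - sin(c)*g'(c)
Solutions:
 g(c) = C1*(cos(c) - 1)^(1/9)/(cos(c) + 1)^(1/9)


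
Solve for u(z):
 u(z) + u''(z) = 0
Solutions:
 u(z) = C1*sin(z) + C2*cos(z)


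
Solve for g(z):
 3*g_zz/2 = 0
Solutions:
 g(z) = C1 + C2*z


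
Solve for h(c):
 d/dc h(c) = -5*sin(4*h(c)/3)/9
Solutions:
 5*c/9 + 3*log(cos(4*h(c)/3) - 1)/8 - 3*log(cos(4*h(c)/3) + 1)/8 = C1


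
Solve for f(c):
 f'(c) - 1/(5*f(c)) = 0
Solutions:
 f(c) = -sqrt(C1 + 10*c)/5
 f(c) = sqrt(C1 + 10*c)/5


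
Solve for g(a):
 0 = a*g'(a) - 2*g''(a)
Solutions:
 g(a) = C1 + C2*erfi(a/2)


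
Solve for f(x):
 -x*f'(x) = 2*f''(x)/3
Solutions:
 f(x) = C1 + C2*erf(sqrt(3)*x/2)


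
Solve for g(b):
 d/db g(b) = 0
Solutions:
 g(b) = C1


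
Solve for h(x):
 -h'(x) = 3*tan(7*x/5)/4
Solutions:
 h(x) = C1 + 15*log(cos(7*x/5))/28


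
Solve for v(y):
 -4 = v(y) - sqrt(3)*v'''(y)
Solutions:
 v(y) = C3*exp(3^(5/6)*y/3) + (C1*sin(3^(1/3)*y/2) + C2*cos(3^(1/3)*y/2))*exp(-3^(5/6)*y/6) - 4


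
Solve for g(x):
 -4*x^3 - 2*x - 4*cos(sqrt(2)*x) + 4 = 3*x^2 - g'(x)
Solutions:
 g(x) = C1 + x^4 + x^3 + x^2 - 4*x + 2*sqrt(2)*sin(sqrt(2)*x)


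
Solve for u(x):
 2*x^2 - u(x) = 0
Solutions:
 u(x) = 2*x^2


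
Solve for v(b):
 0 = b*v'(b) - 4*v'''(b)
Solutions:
 v(b) = C1 + Integral(C2*airyai(2^(1/3)*b/2) + C3*airybi(2^(1/3)*b/2), b)


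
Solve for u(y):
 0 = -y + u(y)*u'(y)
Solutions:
 u(y) = -sqrt(C1 + y^2)
 u(y) = sqrt(C1 + y^2)


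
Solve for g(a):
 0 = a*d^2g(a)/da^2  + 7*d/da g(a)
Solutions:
 g(a) = C1 + C2/a^6


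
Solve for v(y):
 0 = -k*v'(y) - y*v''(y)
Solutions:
 v(y) = C1 + y^(1 - re(k))*(C2*sin(log(y)*Abs(im(k))) + C3*cos(log(y)*im(k)))


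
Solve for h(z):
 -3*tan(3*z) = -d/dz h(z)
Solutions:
 h(z) = C1 - log(cos(3*z))


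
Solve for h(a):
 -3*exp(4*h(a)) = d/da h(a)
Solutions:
 h(a) = log(-I*(1/(C1 + 12*a))^(1/4))
 h(a) = log(I*(1/(C1 + 12*a))^(1/4))
 h(a) = log(-(1/(C1 + 12*a))^(1/4))
 h(a) = log(1/(C1 + 12*a))/4


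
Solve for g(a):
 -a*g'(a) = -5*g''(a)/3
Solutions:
 g(a) = C1 + C2*erfi(sqrt(30)*a/10)


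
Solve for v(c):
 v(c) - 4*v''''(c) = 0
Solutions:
 v(c) = C1*exp(-sqrt(2)*c/2) + C2*exp(sqrt(2)*c/2) + C3*sin(sqrt(2)*c/2) + C4*cos(sqrt(2)*c/2)


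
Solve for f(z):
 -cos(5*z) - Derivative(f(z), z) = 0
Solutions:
 f(z) = C1 - sin(5*z)/5


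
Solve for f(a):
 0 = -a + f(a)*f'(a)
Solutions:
 f(a) = -sqrt(C1 + a^2)
 f(a) = sqrt(C1 + a^2)


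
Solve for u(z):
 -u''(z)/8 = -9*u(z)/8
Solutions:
 u(z) = C1*exp(-3*z) + C2*exp(3*z)


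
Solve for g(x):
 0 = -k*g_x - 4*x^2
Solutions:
 g(x) = C1 - 4*x^3/(3*k)


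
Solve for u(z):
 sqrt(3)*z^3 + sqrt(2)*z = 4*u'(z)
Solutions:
 u(z) = C1 + sqrt(3)*z^4/16 + sqrt(2)*z^2/8


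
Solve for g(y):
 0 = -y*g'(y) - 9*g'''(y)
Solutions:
 g(y) = C1 + Integral(C2*airyai(-3^(1/3)*y/3) + C3*airybi(-3^(1/3)*y/3), y)


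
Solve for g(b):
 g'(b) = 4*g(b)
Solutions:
 g(b) = C1*exp(4*b)


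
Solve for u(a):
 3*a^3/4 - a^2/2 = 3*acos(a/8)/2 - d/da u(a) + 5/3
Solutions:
 u(a) = C1 - 3*a^4/16 + a^3/6 + 3*a*acos(a/8)/2 + 5*a/3 - 3*sqrt(64 - a^2)/2


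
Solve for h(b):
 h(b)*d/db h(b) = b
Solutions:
 h(b) = -sqrt(C1 + b^2)
 h(b) = sqrt(C1 + b^2)


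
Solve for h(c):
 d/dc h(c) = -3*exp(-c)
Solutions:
 h(c) = C1 + 3*exp(-c)


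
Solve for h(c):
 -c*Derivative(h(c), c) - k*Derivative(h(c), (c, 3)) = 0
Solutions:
 h(c) = C1 + Integral(C2*airyai(c*(-1/k)^(1/3)) + C3*airybi(c*(-1/k)^(1/3)), c)


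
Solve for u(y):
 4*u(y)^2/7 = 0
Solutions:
 u(y) = 0


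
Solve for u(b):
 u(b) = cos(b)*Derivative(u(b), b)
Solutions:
 u(b) = C1*sqrt(sin(b) + 1)/sqrt(sin(b) - 1)


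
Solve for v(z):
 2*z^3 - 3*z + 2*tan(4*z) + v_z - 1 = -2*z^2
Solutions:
 v(z) = C1 - z^4/2 - 2*z^3/3 + 3*z^2/2 + z + log(cos(4*z))/2


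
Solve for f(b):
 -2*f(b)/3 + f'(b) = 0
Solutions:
 f(b) = C1*exp(2*b/3)


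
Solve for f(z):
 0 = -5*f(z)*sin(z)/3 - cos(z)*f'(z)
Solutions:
 f(z) = C1*cos(z)^(5/3)


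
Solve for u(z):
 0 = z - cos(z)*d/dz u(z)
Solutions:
 u(z) = C1 + Integral(z/cos(z), z)


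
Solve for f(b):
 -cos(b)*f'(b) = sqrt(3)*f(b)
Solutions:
 f(b) = C1*(sin(b) - 1)^(sqrt(3)/2)/(sin(b) + 1)^(sqrt(3)/2)


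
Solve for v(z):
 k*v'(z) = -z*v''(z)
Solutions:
 v(z) = C1 + z^(1 - re(k))*(C2*sin(log(z)*Abs(im(k))) + C3*cos(log(z)*im(k)))


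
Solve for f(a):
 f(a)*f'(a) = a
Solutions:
 f(a) = -sqrt(C1 + a^2)
 f(a) = sqrt(C1 + a^2)


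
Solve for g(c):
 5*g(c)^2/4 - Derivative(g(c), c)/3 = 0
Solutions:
 g(c) = -4/(C1 + 15*c)


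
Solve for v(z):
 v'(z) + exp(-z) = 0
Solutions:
 v(z) = C1 + exp(-z)


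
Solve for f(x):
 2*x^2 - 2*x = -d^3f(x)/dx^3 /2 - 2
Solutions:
 f(x) = C1 + C2*x + C3*x^2 - x^5/15 + x^4/6 - 2*x^3/3


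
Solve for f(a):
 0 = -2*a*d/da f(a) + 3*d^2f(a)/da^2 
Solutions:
 f(a) = C1 + C2*erfi(sqrt(3)*a/3)


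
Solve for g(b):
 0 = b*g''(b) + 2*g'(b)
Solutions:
 g(b) = C1 + C2/b


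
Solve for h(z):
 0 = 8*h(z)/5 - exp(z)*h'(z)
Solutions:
 h(z) = C1*exp(-8*exp(-z)/5)


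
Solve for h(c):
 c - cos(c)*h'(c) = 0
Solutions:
 h(c) = C1 + Integral(c/cos(c), c)


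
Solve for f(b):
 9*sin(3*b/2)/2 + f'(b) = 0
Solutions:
 f(b) = C1 + 3*cos(3*b/2)


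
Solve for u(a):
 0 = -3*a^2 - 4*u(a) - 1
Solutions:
 u(a) = -3*a^2/4 - 1/4


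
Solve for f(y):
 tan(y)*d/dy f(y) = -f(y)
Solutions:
 f(y) = C1/sin(y)


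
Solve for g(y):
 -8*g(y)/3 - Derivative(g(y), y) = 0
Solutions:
 g(y) = C1*exp(-8*y/3)


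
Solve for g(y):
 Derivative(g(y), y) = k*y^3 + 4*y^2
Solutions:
 g(y) = C1 + k*y^4/4 + 4*y^3/3


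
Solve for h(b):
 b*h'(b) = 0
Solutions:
 h(b) = C1


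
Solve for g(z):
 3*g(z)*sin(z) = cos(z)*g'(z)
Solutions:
 g(z) = C1/cos(z)^3


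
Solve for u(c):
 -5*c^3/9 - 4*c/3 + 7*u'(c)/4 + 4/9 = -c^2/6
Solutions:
 u(c) = C1 + 5*c^4/63 - 2*c^3/63 + 8*c^2/21 - 16*c/63


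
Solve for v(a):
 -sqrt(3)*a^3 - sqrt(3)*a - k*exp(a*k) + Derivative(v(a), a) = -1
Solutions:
 v(a) = C1 + sqrt(3)*a^4/4 + sqrt(3)*a^2/2 - a + exp(a*k)


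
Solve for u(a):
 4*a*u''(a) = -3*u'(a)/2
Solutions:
 u(a) = C1 + C2*a^(5/8)


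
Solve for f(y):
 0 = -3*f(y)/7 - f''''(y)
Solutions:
 f(y) = (C1*sin(sqrt(2)*3^(1/4)*7^(3/4)*y/14) + C2*cos(sqrt(2)*3^(1/4)*7^(3/4)*y/14))*exp(-sqrt(2)*3^(1/4)*7^(3/4)*y/14) + (C3*sin(sqrt(2)*3^(1/4)*7^(3/4)*y/14) + C4*cos(sqrt(2)*3^(1/4)*7^(3/4)*y/14))*exp(sqrt(2)*3^(1/4)*7^(3/4)*y/14)


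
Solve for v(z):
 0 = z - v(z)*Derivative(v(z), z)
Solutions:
 v(z) = -sqrt(C1 + z^2)
 v(z) = sqrt(C1 + z^2)


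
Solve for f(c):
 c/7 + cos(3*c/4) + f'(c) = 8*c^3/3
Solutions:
 f(c) = C1 + 2*c^4/3 - c^2/14 - 4*sin(3*c/4)/3


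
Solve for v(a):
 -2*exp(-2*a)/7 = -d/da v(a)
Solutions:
 v(a) = C1 - exp(-2*a)/7


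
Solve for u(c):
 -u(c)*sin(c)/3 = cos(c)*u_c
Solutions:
 u(c) = C1*cos(c)^(1/3)


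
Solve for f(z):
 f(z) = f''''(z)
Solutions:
 f(z) = C1*exp(-z) + C2*exp(z) + C3*sin(z) + C4*cos(z)


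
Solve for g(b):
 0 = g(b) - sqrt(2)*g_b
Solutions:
 g(b) = C1*exp(sqrt(2)*b/2)


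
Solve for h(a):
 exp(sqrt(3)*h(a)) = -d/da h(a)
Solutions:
 h(a) = sqrt(3)*(2*log(1/(C1 + a)) - log(3))/6


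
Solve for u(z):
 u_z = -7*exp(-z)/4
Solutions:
 u(z) = C1 + 7*exp(-z)/4


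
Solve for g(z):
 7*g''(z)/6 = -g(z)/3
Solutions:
 g(z) = C1*sin(sqrt(14)*z/7) + C2*cos(sqrt(14)*z/7)


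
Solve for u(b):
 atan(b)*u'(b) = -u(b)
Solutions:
 u(b) = C1*exp(-Integral(1/atan(b), b))


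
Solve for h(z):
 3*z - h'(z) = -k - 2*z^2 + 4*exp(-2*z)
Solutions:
 h(z) = C1 + k*z + 2*z^3/3 + 3*z^2/2 + 2*exp(-2*z)


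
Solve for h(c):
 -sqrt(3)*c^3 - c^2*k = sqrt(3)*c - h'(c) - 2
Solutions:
 h(c) = C1 + sqrt(3)*c^4/4 + c^3*k/3 + sqrt(3)*c^2/2 - 2*c


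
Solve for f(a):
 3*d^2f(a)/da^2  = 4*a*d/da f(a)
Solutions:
 f(a) = C1 + C2*erfi(sqrt(6)*a/3)


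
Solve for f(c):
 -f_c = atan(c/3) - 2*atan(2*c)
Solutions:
 f(c) = C1 - c*atan(c/3) + 2*c*atan(2*c) + 3*log(c^2 + 9)/2 - log(4*c^2 + 1)/2


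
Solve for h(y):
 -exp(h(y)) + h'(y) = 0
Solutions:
 h(y) = log(-1/(C1 + y))


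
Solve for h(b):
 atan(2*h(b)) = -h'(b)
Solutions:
 Integral(1/atan(2*_y), (_y, h(b))) = C1 - b


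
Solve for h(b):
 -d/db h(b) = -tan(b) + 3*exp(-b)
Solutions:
 h(b) = C1 + log(tan(b)^2 + 1)/2 + 3*exp(-b)


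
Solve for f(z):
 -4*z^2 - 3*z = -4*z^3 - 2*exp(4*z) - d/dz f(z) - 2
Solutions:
 f(z) = C1 - z^4 + 4*z^3/3 + 3*z^2/2 - 2*z - exp(4*z)/2


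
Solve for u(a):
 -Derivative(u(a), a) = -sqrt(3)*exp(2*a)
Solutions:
 u(a) = C1 + sqrt(3)*exp(2*a)/2


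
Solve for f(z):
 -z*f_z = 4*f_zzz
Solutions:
 f(z) = C1 + Integral(C2*airyai(-2^(1/3)*z/2) + C3*airybi(-2^(1/3)*z/2), z)


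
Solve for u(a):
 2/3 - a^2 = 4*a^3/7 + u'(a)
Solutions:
 u(a) = C1 - a^4/7 - a^3/3 + 2*a/3


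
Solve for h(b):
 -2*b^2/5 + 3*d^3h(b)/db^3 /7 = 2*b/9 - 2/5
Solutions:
 h(b) = C1 + C2*b + C3*b^2 + 7*b^5/450 + 7*b^4/324 - 7*b^3/45


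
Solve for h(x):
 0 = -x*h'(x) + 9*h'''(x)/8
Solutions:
 h(x) = C1 + Integral(C2*airyai(2*3^(1/3)*x/3) + C3*airybi(2*3^(1/3)*x/3), x)


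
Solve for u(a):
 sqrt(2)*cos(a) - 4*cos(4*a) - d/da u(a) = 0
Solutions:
 u(a) = C1 + sqrt(2)*sin(a) - sin(4*a)


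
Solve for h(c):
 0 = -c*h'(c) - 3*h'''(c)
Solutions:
 h(c) = C1 + Integral(C2*airyai(-3^(2/3)*c/3) + C3*airybi(-3^(2/3)*c/3), c)


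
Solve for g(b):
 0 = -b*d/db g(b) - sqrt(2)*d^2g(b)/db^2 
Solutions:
 g(b) = C1 + C2*erf(2^(1/4)*b/2)


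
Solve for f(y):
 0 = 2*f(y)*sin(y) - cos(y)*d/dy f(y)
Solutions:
 f(y) = C1/cos(y)^2


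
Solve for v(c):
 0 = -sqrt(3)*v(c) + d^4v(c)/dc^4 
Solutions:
 v(c) = C1*exp(-3^(1/8)*c) + C2*exp(3^(1/8)*c) + C3*sin(3^(1/8)*c) + C4*cos(3^(1/8)*c)


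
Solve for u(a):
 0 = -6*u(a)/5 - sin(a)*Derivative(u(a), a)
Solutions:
 u(a) = C1*(cos(a) + 1)^(3/5)/(cos(a) - 1)^(3/5)


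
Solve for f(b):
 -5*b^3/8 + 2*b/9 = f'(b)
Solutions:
 f(b) = C1 - 5*b^4/32 + b^2/9


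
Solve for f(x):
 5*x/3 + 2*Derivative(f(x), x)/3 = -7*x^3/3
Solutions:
 f(x) = C1 - 7*x^4/8 - 5*x^2/4


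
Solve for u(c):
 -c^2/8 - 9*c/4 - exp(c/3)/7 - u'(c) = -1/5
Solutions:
 u(c) = C1 - c^3/24 - 9*c^2/8 + c/5 - 3*exp(c/3)/7


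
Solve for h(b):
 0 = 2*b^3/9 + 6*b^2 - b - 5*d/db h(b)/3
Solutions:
 h(b) = C1 + b^4/30 + 6*b^3/5 - 3*b^2/10


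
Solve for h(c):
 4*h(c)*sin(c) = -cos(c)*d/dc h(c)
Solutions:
 h(c) = C1*cos(c)^4


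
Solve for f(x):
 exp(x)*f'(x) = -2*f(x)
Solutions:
 f(x) = C1*exp(2*exp(-x))


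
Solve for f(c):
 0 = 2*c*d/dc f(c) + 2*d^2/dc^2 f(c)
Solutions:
 f(c) = C1 + C2*erf(sqrt(2)*c/2)


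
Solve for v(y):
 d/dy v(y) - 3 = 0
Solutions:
 v(y) = C1 + 3*y


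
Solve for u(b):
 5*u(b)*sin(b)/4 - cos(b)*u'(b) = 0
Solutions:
 u(b) = C1/cos(b)^(5/4)


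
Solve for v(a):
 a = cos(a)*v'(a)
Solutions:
 v(a) = C1 + Integral(a/cos(a), a)


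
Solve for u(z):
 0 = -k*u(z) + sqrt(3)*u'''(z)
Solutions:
 u(z) = C1*exp(3^(5/6)*k^(1/3)*z/3) + C2*exp(k^(1/3)*z*(-3^(5/6) + 3*3^(1/3)*I)/6) + C3*exp(-k^(1/3)*z*(3^(5/6) + 3*3^(1/3)*I)/6)


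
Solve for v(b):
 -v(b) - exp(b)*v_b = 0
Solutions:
 v(b) = C1*exp(exp(-b))


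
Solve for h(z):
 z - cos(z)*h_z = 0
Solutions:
 h(z) = C1 + Integral(z/cos(z), z)


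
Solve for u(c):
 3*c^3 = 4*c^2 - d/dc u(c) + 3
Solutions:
 u(c) = C1 - 3*c^4/4 + 4*c^3/3 + 3*c


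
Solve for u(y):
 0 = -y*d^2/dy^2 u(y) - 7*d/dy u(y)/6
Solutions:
 u(y) = C1 + C2/y^(1/6)


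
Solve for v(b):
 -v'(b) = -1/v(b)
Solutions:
 v(b) = -sqrt(C1 + 2*b)
 v(b) = sqrt(C1 + 2*b)


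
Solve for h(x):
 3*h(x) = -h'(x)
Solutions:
 h(x) = C1*exp(-3*x)


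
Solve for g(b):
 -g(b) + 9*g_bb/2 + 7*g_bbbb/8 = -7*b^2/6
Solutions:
 g(b) = C1*exp(-sqrt(14)*b*sqrt(-9 + sqrt(95))/7) + C2*exp(sqrt(14)*b*sqrt(-9 + sqrt(95))/7) + C3*sin(sqrt(14)*b*sqrt(9 + sqrt(95))/7) + C4*cos(sqrt(14)*b*sqrt(9 + sqrt(95))/7) + 7*b^2/6 + 21/2


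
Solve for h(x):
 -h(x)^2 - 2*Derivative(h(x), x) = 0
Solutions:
 h(x) = 2/(C1 + x)


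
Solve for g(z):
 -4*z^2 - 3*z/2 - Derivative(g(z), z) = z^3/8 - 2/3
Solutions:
 g(z) = C1 - z^4/32 - 4*z^3/3 - 3*z^2/4 + 2*z/3


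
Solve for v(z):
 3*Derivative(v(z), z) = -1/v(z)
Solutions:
 v(z) = -sqrt(C1 - 6*z)/3
 v(z) = sqrt(C1 - 6*z)/3


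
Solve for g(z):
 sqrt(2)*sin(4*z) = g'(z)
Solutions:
 g(z) = C1 - sqrt(2)*cos(4*z)/4


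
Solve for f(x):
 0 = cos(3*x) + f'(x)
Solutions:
 f(x) = C1 - sin(3*x)/3


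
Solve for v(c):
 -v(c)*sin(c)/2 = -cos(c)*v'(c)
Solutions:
 v(c) = C1/sqrt(cos(c))


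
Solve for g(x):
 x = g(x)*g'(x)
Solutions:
 g(x) = -sqrt(C1 + x^2)
 g(x) = sqrt(C1 + x^2)


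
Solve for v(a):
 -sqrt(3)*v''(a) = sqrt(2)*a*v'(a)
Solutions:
 v(a) = C1 + C2*erf(6^(3/4)*a/6)


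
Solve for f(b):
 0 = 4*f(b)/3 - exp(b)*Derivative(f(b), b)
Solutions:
 f(b) = C1*exp(-4*exp(-b)/3)


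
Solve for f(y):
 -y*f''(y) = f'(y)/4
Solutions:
 f(y) = C1 + C2*y^(3/4)


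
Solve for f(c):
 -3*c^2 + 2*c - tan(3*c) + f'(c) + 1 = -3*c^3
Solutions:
 f(c) = C1 - 3*c^4/4 + c^3 - c^2 - c - log(cos(3*c))/3


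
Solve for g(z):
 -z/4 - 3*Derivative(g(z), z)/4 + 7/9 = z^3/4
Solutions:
 g(z) = C1 - z^4/12 - z^2/6 + 28*z/27


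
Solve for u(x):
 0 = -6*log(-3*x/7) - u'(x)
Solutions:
 u(x) = C1 - 6*x*log(-x) + 6*x*(-log(3) + 1 + log(7))


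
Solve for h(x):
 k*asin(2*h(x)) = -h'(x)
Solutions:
 Integral(1/asin(2*_y), (_y, h(x))) = C1 - k*x


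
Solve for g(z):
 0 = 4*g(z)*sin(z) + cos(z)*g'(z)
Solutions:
 g(z) = C1*cos(z)^4


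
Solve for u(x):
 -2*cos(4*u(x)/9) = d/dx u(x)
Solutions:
 2*x - 9*log(sin(4*u(x)/9) - 1)/8 + 9*log(sin(4*u(x)/9) + 1)/8 = C1


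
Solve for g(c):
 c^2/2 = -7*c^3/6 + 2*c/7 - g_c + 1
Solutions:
 g(c) = C1 - 7*c^4/24 - c^3/6 + c^2/7 + c


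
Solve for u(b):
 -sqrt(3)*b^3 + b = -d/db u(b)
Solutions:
 u(b) = C1 + sqrt(3)*b^4/4 - b^2/2


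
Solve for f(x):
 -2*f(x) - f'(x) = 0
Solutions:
 f(x) = C1*exp(-2*x)


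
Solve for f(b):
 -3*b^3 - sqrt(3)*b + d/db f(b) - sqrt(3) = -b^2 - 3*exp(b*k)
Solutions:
 f(b) = C1 + 3*b^4/4 - b^3/3 + sqrt(3)*b^2/2 + sqrt(3)*b - 3*exp(b*k)/k


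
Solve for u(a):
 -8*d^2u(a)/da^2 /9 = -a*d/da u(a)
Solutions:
 u(a) = C1 + C2*erfi(3*a/4)


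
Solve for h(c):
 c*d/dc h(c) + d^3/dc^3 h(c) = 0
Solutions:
 h(c) = C1 + Integral(C2*airyai(-c) + C3*airybi(-c), c)


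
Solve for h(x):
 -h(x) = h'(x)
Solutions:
 h(x) = C1*exp(-x)


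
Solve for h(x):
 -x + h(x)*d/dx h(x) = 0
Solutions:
 h(x) = -sqrt(C1 + x^2)
 h(x) = sqrt(C1 + x^2)


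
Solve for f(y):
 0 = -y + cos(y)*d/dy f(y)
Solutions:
 f(y) = C1 + Integral(y/cos(y), y)


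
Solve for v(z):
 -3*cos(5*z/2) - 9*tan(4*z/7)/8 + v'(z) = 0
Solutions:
 v(z) = C1 - 63*log(cos(4*z/7))/32 + 6*sin(5*z/2)/5


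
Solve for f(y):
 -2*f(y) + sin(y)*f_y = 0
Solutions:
 f(y) = C1*(cos(y) - 1)/(cos(y) + 1)


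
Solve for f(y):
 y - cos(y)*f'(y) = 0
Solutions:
 f(y) = C1 + Integral(y/cos(y), y)


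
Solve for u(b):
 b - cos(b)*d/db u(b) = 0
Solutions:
 u(b) = C1 + Integral(b/cos(b), b)


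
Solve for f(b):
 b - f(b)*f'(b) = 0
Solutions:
 f(b) = -sqrt(C1 + b^2)
 f(b) = sqrt(C1 + b^2)


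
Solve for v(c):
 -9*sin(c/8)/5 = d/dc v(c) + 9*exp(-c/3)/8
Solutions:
 v(c) = C1 + 72*cos(c/8)/5 + 27*exp(-c/3)/8


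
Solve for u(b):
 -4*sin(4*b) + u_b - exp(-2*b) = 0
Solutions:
 u(b) = C1 - cos(4*b) - exp(-2*b)/2


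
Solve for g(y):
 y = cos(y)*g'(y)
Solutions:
 g(y) = C1 + Integral(y/cos(y), y)


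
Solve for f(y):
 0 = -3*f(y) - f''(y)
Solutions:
 f(y) = C1*sin(sqrt(3)*y) + C2*cos(sqrt(3)*y)


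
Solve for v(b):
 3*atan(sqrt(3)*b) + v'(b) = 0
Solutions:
 v(b) = C1 - 3*b*atan(sqrt(3)*b) + sqrt(3)*log(3*b^2 + 1)/2


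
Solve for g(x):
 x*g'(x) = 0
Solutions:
 g(x) = C1


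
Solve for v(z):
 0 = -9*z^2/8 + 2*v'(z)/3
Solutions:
 v(z) = C1 + 9*z^3/16


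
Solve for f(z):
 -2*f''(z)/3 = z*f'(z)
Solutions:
 f(z) = C1 + C2*erf(sqrt(3)*z/2)


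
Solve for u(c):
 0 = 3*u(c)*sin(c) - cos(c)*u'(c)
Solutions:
 u(c) = C1/cos(c)^3


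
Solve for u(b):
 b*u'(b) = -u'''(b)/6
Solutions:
 u(b) = C1 + Integral(C2*airyai(-6^(1/3)*b) + C3*airybi(-6^(1/3)*b), b)


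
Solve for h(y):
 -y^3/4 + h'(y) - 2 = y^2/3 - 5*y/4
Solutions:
 h(y) = C1 + y^4/16 + y^3/9 - 5*y^2/8 + 2*y


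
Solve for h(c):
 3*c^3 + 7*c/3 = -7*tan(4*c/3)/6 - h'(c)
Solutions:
 h(c) = C1 - 3*c^4/4 - 7*c^2/6 + 7*log(cos(4*c/3))/8


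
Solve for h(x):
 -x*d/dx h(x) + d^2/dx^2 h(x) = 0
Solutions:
 h(x) = C1 + C2*erfi(sqrt(2)*x/2)


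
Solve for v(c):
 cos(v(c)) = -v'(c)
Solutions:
 v(c) = pi - asin((C1 + exp(2*c))/(C1 - exp(2*c)))
 v(c) = asin((C1 + exp(2*c))/(C1 - exp(2*c)))


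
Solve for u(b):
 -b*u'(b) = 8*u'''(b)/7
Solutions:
 u(b) = C1 + Integral(C2*airyai(-7^(1/3)*b/2) + C3*airybi(-7^(1/3)*b/2), b)


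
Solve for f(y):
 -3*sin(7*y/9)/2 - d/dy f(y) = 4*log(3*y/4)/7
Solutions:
 f(y) = C1 - 4*y*log(y)/7 - 4*y*log(3)/7 + 4*y/7 + 8*y*log(2)/7 + 27*cos(7*y/9)/14


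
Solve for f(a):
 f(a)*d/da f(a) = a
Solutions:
 f(a) = -sqrt(C1 + a^2)
 f(a) = sqrt(C1 + a^2)


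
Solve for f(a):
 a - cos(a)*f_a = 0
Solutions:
 f(a) = C1 + Integral(a/cos(a), a)


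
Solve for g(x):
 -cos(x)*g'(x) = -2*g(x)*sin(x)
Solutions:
 g(x) = C1/cos(x)^2


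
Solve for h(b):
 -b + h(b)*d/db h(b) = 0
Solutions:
 h(b) = -sqrt(C1 + b^2)
 h(b) = sqrt(C1 + b^2)


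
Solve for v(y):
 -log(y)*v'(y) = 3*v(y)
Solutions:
 v(y) = C1*exp(-3*li(y))


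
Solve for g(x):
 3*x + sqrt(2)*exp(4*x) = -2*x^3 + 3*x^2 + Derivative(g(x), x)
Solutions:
 g(x) = C1 + x^4/2 - x^3 + 3*x^2/2 + sqrt(2)*exp(4*x)/4
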